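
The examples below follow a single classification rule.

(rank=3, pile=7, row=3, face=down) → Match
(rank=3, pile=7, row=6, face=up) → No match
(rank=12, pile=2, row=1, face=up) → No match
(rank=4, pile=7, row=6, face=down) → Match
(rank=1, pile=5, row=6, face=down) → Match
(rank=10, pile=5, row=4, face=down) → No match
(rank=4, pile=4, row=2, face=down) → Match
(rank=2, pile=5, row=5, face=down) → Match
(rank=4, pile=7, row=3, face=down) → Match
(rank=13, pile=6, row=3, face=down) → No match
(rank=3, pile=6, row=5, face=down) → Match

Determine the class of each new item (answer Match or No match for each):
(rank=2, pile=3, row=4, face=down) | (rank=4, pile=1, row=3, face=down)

'Match' ⟺ face is down AND rank ≤ 4.

Match, Match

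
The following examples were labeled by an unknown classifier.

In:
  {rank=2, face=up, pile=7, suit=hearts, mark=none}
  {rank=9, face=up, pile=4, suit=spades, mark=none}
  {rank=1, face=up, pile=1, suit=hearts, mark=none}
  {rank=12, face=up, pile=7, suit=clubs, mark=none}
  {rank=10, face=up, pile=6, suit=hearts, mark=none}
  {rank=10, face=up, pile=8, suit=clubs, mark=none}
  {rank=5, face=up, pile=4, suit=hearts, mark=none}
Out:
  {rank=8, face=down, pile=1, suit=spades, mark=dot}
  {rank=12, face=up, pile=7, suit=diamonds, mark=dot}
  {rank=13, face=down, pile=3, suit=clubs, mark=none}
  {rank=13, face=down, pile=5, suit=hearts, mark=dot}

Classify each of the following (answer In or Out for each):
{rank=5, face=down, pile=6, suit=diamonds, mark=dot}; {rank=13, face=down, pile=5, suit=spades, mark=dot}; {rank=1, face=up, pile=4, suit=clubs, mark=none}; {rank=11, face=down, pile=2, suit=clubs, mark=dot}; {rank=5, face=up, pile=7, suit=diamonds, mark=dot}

The simplest hypothesis consistent with all the labels is: face is up AND mark is none.
{rank=5, face=down, pile=6, suit=diamonds, mark=dot} — face is down, mark is dot, hence Out. {rank=13, face=down, pile=5, suit=spades, mark=dot} — face is down, mark is dot, hence Out. {rank=1, face=up, pile=4, suit=clubs, mark=none} — face is up, mark is none, hence In. {rank=11, face=down, pile=2, suit=clubs, mark=dot} — face is down, mark is dot, hence Out. {rank=5, face=up, pile=7, suit=diamonds, mark=dot} — face is up, mark is dot, hence Out.

Out, Out, In, Out, Out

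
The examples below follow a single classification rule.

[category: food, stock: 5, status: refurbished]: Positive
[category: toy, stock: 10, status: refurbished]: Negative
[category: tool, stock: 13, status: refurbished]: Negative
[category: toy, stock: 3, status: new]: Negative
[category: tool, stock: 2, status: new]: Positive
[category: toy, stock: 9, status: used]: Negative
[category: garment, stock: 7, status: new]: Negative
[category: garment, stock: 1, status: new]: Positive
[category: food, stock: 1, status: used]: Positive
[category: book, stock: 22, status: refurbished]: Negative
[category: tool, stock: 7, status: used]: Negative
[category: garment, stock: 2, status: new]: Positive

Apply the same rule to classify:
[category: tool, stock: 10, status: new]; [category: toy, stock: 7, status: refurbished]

Negative, Negative

Every 'Positive' example satisfies: category is food OR stock ≤ 2. None of the 'Negative' examples do.
[category: tool, stock: 10, status: new] → category is tool, stock = 10 → Negative. [category: toy, stock: 7, status: refurbished] → category is toy, stock = 7 → Negative.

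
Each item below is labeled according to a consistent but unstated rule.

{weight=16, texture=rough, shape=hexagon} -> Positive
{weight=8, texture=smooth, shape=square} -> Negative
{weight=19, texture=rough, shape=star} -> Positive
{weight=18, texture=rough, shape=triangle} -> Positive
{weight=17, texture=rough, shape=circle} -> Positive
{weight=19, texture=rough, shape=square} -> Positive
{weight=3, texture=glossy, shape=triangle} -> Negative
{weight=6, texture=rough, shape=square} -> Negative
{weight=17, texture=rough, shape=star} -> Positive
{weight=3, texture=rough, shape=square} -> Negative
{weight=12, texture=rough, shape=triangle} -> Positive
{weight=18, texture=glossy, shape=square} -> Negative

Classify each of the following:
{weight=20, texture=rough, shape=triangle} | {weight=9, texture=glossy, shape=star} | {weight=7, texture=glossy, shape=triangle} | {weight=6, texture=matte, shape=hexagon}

All 'Positive' examples share one property — texture is rough AND weight ≥ 8 — and every 'Negative' example lacks it.
{weight=20, texture=rough, shape=triangle}: Positive (texture is rough, weight = 20).
{weight=9, texture=glossy, shape=star}: Negative (texture is glossy, weight = 9).
{weight=7, texture=glossy, shape=triangle}: Negative (texture is glossy, weight = 7).
{weight=6, texture=matte, shape=hexagon}: Negative (texture is matte, weight = 6).

Positive, Negative, Negative, Negative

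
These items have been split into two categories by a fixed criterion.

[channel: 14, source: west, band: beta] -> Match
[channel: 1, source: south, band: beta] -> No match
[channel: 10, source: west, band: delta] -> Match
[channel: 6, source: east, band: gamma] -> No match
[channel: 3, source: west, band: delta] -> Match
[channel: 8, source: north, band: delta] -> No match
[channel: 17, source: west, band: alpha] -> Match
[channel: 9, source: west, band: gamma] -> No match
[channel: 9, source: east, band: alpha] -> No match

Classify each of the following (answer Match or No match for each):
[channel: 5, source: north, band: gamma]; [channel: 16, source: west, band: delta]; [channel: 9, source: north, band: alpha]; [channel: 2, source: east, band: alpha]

No match, Match, No match, No match

The distinguishing property — source is west AND channel ≠ 9 — holds for all the 'Match' cases and none of the 'No match' cases.
[channel: 5, source: north, band: gamma] — source is north, channel = 5, hence No match.
[channel: 16, source: west, band: delta] — source is west, channel = 16, hence Match.
[channel: 9, source: north, band: alpha] — source is north, channel = 9, hence No match.
[channel: 2, source: east, band: alpha] — source is east, channel = 2, hence No match.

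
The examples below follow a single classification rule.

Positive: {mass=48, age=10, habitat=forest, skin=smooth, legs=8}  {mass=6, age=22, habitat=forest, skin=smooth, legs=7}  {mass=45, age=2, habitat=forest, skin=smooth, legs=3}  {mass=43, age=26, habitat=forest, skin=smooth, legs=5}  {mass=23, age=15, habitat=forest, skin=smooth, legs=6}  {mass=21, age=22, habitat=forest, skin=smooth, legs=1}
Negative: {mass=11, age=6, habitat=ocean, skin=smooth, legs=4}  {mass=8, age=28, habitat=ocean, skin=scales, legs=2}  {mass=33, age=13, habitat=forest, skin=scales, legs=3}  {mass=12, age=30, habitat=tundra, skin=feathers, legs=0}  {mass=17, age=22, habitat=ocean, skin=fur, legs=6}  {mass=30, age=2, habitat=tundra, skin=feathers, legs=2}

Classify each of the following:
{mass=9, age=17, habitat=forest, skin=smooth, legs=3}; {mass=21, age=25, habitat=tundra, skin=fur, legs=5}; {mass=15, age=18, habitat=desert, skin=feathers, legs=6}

Positive, Negative, Negative

The pattern is that an item is 'Positive' exactly when: skin is smooth AND habitat is forest.
{mass=9, age=17, habitat=forest, skin=smooth, legs=3}: Positive (skin is smooth, habitat is forest). {mass=21, age=25, habitat=tundra, skin=fur, legs=5}: Negative (skin is fur, habitat is tundra). {mass=15, age=18, habitat=desert, skin=feathers, legs=6}: Negative (skin is feathers, habitat is desert).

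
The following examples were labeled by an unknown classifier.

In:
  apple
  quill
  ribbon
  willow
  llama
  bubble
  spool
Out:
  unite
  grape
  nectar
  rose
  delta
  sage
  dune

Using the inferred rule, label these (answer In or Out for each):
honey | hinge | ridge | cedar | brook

Out, Out, Out, Out, In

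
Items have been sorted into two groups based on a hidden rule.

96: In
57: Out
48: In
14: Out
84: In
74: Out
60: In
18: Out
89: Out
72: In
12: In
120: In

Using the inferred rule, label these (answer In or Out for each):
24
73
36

In, Out, In

The distinguishing property — multiple of 4 — holds for all the 'In' cases and none of the 'Out' cases.
24 → 24 = 4·6 → In. 73 → 73 = 4·18 + 1 → Out. 36 → 36 = 4·9 → In.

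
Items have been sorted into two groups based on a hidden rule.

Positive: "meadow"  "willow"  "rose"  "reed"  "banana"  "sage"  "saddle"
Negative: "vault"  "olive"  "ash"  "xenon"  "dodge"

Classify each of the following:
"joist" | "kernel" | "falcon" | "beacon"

Negative, Positive, Positive, Positive

The simplest hypothesis consistent with all the labels is: even length.
"joist": length 5, fails this test → Negative.
"kernel": length 6, fits → Positive.
"falcon": length 6, fits → Positive.
"beacon": length 6, fits → Positive.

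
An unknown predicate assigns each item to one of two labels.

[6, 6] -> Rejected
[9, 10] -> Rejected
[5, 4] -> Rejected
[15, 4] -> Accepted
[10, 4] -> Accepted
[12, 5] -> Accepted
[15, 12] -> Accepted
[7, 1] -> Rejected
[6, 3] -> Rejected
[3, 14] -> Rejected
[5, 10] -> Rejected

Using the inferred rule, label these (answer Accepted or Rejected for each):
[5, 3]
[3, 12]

Rejected, Rejected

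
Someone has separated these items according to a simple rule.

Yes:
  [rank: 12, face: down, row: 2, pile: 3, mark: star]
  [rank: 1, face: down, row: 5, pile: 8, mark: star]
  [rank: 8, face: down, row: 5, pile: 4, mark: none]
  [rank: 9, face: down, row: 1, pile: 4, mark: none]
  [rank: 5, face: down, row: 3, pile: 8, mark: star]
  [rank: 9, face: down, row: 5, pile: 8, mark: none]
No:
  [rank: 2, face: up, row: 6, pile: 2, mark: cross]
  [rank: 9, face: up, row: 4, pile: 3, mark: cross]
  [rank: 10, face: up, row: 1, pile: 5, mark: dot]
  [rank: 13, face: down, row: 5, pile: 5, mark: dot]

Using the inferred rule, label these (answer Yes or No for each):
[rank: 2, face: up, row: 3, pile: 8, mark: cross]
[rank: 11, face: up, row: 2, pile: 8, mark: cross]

The simplest hypothesis consistent with all the labels is: face is down AND rank ≤ 12.

No, No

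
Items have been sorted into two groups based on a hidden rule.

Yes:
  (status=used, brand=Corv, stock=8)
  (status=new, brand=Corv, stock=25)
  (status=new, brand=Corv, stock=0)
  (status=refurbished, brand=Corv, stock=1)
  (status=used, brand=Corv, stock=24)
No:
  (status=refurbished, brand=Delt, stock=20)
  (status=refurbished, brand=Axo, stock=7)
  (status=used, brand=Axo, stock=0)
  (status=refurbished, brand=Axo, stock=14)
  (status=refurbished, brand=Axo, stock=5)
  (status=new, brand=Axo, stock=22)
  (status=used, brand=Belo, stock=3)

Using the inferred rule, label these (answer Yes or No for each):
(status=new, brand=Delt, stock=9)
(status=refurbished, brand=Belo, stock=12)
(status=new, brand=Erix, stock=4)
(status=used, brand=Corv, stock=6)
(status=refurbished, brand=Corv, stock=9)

No, No, No, Yes, Yes

The rule appears to be: brand is Corv.
(status=new, brand=Delt, stock=9): No (brand is Delt).
(status=refurbished, brand=Belo, stock=12): No (brand is Belo).
(status=new, brand=Erix, stock=4): No (brand is Erix).
(status=used, brand=Corv, stock=6): Yes (brand is Corv).
(status=refurbished, brand=Corv, stock=9): Yes (brand is Corv).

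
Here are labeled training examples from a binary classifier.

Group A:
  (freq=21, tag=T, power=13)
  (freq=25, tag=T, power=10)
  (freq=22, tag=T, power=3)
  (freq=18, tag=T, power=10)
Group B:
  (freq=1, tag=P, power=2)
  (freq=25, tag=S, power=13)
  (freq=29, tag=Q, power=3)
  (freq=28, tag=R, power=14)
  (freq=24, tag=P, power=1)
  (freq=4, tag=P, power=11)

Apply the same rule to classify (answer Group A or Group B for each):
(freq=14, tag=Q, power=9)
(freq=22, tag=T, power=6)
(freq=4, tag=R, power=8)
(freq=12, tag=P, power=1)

Group B, Group A, Group B, Group B

The rule appears to be: tag is T.
(freq=14, tag=Q, power=9): Group B (tag is Q). (freq=22, tag=T, power=6): Group A (tag is T). (freq=4, tag=R, power=8): Group B (tag is R). (freq=12, tag=P, power=1): Group B (tag is P).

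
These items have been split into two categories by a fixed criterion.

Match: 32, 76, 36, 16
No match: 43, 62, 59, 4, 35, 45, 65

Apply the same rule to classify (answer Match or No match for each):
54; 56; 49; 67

The simplest hypothesis consistent with all the labels is: multiple of 4 AND at least 16.

No match, Match, No match, No match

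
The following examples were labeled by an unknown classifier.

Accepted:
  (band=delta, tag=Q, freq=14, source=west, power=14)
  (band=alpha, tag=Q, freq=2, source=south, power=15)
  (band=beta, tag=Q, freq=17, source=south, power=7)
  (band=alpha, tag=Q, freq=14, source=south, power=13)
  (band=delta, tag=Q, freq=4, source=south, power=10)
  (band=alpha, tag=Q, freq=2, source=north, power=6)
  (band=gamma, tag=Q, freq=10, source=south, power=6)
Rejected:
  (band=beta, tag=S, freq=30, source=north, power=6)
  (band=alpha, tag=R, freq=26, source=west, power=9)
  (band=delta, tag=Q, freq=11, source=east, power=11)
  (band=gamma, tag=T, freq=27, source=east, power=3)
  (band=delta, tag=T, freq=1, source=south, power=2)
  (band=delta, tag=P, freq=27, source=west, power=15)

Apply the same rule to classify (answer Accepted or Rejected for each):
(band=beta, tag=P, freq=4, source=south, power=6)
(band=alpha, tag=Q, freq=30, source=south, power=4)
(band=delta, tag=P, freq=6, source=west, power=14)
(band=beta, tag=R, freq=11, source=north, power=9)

Rejected, Accepted, Rejected, Rejected

Every 'Accepted' example satisfies: tag is Q AND freq ≠ 11. None of the 'Rejected' examples do.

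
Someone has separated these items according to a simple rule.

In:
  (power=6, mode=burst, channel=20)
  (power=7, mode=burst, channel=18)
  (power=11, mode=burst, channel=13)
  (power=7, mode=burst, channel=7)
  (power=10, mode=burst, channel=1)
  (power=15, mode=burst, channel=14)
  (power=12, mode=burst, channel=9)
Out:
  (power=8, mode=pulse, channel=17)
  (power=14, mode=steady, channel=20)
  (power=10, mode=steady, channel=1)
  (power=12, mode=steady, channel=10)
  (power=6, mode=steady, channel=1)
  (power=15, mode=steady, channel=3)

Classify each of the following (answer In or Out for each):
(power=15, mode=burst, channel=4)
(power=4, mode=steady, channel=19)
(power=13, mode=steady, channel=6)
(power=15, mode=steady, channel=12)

'In' ⟺ mode is burst.

In, Out, Out, Out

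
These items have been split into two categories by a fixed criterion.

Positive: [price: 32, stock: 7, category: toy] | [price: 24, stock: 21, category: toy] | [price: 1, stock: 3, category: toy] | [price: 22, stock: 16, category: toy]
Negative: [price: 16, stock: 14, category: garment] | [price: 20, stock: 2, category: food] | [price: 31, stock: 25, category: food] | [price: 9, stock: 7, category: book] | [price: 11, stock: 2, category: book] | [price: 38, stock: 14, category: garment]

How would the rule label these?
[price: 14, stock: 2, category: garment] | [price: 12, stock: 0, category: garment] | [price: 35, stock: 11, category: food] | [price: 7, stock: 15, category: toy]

Negative, Negative, Negative, Positive

The pattern is that an item is 'Positive' exactly when: category is toy.
[price: 14, stock: 2, category: garment]: category is garment — does not fit, so Negative.
[price: 12, stock: 0, category: garment]: category is garment — does not fit, so Negative.
[price: 35, stock: 11, category: food]: category is food — does not fit, so Negative.
[price: 7, stock: 15, category: toy]: category is toy — matches, so Positive.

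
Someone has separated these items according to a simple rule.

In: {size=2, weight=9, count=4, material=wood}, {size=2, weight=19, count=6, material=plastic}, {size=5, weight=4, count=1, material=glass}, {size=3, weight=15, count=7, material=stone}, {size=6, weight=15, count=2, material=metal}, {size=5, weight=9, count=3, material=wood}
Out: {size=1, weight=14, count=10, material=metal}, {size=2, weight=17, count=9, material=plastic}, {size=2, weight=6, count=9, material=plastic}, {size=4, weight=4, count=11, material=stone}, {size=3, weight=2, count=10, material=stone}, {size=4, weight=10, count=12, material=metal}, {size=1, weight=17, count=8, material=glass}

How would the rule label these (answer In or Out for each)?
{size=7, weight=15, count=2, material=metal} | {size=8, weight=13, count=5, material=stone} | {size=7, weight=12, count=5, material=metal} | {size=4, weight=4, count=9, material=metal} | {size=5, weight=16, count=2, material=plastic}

One predicate separates the groups cleanly: count ≤ 7.
{size=7, weight=15, count=2, material=metal} — count = 2, hence In. {size=8, weight=13, count=5, material=stone} — count = 5, hence In. {size=7, weight=12, count=5, material=metal} — count = 5, hence In. {size=4, weight=4, count=9, material=metal} — count = 9, hence Out. {size=5, weight=16, count=2, material=plastic} — count = 2, hence In.

In, In, In, Out, In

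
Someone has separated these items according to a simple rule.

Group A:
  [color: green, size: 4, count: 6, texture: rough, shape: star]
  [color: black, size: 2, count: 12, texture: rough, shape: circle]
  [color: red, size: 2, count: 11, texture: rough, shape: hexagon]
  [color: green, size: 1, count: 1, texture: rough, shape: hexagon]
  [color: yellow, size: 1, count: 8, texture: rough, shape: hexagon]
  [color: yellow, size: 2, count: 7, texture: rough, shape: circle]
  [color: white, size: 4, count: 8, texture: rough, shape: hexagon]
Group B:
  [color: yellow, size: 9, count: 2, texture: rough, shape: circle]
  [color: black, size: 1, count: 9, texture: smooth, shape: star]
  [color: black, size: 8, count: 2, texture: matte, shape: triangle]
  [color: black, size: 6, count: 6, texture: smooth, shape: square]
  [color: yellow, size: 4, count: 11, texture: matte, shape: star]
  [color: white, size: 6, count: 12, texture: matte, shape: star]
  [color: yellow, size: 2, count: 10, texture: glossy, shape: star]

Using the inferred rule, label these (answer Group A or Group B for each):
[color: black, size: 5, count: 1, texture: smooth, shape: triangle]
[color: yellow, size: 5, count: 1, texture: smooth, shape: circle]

Group B, Group B

The distinguishing property — texture is rough AND size ≤ 4 — holds for all the 'Group A' cases and none of the 'Group B' cases.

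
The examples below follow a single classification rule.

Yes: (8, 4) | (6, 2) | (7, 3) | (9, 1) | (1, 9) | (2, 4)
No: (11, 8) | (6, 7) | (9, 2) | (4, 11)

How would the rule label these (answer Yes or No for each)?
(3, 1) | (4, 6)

Comparing the two groups points to one rule — sum is even.
(3, 1) — 3+1 = 4, hence Yes. (4, 6) — 4+6 = 10, hence Yes.

Yes, Yes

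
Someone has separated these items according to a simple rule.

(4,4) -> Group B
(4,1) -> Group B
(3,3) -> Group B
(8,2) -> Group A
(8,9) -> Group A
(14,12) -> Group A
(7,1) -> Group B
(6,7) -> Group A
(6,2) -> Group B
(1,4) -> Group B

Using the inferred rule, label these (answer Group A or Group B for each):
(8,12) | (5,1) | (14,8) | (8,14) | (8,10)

Group A, Group B, Group A, Group A, Group A

The classifier is using: sum ≥ 10.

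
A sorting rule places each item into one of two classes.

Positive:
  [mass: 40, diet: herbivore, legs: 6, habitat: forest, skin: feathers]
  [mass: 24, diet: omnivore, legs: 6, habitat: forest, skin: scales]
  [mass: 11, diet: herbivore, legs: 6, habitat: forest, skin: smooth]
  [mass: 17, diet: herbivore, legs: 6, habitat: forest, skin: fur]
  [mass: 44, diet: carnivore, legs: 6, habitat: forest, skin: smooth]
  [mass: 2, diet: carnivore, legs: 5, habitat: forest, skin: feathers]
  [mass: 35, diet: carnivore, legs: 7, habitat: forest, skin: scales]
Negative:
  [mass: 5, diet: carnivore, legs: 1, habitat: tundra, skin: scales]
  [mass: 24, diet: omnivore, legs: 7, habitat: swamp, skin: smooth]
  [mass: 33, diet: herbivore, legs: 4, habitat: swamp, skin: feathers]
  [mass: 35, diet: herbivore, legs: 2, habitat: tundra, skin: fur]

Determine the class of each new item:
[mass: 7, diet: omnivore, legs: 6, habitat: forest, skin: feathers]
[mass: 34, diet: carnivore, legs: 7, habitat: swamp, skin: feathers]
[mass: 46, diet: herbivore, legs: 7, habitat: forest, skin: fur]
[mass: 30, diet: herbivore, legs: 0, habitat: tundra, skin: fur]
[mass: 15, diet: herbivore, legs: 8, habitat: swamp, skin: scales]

The rule appears to be: habitat is forest.

Positive, Negative, Positive, Negative, Negative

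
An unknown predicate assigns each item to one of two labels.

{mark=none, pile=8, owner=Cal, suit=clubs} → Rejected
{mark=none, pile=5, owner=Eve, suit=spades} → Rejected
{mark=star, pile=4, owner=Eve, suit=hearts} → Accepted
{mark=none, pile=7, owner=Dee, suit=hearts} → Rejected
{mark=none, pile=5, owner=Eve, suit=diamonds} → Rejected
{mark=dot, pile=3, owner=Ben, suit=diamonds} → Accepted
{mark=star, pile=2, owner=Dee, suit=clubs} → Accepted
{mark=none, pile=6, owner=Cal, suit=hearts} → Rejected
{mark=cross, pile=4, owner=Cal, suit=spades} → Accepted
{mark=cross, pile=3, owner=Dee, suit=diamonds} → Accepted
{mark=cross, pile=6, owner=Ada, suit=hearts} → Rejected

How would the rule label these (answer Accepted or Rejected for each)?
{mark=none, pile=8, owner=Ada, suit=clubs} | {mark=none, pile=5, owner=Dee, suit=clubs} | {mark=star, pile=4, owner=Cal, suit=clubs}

All 'Accepted' examples share one property — pile ≤ 4 — and every 'Rejected' example lacks it.
Rejected: {mark=none, pile=8, owner=Ada, suit=clubs}, since pile = 8. Rejected: {mark=none, pile=5, owner=Dee, suit=clubs}, since pile = 5. Accepted: {mark=star, pile=4, owner=Cal, suit=clubs}, since pile = 4.

Rejected, Rejected, Accepted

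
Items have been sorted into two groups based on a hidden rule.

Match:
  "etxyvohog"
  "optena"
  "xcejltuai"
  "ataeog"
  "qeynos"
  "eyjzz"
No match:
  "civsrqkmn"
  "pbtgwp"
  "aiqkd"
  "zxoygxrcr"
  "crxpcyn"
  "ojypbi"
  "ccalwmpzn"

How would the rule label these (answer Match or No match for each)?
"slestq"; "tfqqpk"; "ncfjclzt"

All 'Match' examples share one property — contains 'e' — and every 'No match' example lacks it.
"slestq": Match (has 'e').
"tfqqpk": No match (no 'e').
"ncfjclzt": No match (no 'e').

Match, No match, No match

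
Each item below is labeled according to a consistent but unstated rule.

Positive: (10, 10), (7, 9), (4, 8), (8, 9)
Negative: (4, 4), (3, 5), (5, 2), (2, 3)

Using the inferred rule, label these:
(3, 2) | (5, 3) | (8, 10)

The simplest hypothesis consistent with all the labels is: sum ≥ 12.
(3, 2) — 3+2 = 5, hence Negative.
(5, 3) — 5+3 = 8, hence Negative.
(8, 10) — 8+10 = 18, hence Positive.

Negative, Negative, Positive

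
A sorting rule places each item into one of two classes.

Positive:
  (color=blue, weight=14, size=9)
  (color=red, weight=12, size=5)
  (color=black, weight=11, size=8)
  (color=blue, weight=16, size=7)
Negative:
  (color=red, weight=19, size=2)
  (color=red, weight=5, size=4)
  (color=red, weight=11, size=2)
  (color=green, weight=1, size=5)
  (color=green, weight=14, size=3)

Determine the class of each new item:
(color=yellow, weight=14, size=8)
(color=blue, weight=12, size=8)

'Positive' ⟺ weight ≥ 5 AND size ≥ 5.
Positive: (color=yellow, weight=14, size=8), since weight = 14, size = 8. Positive: (color=blue, weight=12, size=8), since weight = 12, size = 8.

Positive, Positive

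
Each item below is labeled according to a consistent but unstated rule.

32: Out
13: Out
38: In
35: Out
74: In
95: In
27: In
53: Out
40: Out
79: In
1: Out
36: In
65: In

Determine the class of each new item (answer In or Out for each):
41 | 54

Out, In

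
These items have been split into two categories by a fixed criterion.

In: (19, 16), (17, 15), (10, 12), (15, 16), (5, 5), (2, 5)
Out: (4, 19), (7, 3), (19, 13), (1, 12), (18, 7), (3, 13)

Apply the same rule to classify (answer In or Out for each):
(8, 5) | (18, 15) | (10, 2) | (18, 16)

The simplest hypothesis consistent with all the labels is: |first − second| ≤ 3.
In: (8, 5), since |8−5| = 3.
In: (18, 15), since |18−15| = 3.
Out: (10, 2), since |10−2| = 8.
In: (18, 16), since |18−16| = 2.

In, In, Out, In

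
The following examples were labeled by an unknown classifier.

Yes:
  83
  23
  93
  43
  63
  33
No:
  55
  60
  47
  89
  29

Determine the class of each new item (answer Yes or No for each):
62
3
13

All 'Yes' examples share one property — ends in digit 3 — and every 'No' example lacks it.
62 → last digit 2 → No.
3 → last digit 3 → Yes.
13 → last digit 3 → Yes.

No, Yes, Yes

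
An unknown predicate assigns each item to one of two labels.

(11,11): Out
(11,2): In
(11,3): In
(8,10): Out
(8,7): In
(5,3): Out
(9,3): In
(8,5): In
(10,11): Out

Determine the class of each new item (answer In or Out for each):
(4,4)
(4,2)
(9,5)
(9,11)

All 'In' examples share one property — first > second AND sum ≥ 12 — and every 'Out' example lacks it.

Out, Out, In, Out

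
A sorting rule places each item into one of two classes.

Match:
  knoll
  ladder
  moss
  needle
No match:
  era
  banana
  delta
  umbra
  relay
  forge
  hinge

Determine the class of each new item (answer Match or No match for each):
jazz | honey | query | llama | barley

Match, No match, No match, Match, No match

One predicate separates the groups cleanly: has a double letter.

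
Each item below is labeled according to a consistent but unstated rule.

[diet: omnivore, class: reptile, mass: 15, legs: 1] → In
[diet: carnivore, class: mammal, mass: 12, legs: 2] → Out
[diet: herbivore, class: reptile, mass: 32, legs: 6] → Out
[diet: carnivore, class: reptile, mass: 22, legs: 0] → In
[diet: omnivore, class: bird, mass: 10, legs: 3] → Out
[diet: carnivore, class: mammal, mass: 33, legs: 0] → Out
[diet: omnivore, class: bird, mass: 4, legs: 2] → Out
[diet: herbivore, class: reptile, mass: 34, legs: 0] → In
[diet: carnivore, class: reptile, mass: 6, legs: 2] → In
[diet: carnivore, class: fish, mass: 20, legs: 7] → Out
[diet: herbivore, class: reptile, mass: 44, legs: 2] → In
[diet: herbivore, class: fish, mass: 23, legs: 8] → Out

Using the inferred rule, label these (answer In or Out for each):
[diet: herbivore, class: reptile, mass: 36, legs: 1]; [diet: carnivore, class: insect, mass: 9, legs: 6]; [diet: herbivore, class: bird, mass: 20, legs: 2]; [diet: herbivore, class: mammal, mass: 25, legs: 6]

In, Out, Out, Out

The simplest hypothesis consistent with all the labels is: class is reptile AND legs ≤ 2.
[diet: herbivore, class: reptile, mass: 36, legs: 1]: class is reptile, legs = 1 — passes, so In. [diet: carnivore, class: insect, mass: 9, legs: 6]: class is insect, legs = 6 — doesn't qualify, so Out. [diet: herbivore, class: bird, mass: 20, legs: 2]: class is bird, legs = 2 — doesn't qualify, so Out. [diet: herbivore, class: mammal, mass: 25, legs: 6]: class is mammal, legs = 6 — doesn't qualify, so Out.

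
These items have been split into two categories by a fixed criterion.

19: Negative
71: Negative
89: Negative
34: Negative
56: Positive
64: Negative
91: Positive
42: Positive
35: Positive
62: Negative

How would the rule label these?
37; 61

Negative, Negative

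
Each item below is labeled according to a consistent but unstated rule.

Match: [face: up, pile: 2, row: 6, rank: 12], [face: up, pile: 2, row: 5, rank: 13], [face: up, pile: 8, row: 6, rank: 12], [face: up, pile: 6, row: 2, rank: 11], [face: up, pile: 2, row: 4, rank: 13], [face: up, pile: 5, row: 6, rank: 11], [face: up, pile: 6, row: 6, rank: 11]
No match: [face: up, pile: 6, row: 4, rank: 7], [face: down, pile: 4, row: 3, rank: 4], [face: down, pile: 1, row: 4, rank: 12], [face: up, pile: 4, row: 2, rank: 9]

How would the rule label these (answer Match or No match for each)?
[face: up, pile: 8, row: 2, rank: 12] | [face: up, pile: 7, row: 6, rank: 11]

Match, Match

The classifier is using: face is up AND rank ≥ 11.
[face: up, pile: 8, row: 2, rank: 12] — face is up, rank = 12, hence Match. [face: up, pile: 7, row: 6, rank: 11] — face is up, rank = 11, hence Match.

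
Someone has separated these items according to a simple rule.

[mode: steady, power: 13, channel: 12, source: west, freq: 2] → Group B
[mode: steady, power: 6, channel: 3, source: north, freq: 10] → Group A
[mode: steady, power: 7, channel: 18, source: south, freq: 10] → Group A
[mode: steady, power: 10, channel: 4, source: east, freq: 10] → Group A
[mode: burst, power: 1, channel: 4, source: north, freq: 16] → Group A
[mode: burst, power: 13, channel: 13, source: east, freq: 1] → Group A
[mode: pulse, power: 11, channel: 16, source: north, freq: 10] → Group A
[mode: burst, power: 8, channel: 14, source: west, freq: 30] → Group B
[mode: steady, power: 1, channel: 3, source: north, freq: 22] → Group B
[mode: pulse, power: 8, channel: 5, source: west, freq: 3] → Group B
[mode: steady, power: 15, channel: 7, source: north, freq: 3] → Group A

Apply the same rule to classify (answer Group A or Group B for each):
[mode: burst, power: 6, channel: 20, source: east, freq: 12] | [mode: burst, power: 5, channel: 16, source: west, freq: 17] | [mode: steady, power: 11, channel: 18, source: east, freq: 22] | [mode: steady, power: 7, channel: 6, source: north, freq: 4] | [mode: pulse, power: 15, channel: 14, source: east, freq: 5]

'Group A' ⟺ source is not west AND freq ≤ 16.
Group A: [mode: burst, power: 6, channel: 20, source: east, freq: 12], since source is east, freq = 12.
Group B: [mode: burst, power: 5, channel: 16, source: west, freq: 17], since source is west, freq = 17.
Group B: [mode: steady, power: 11, channel: 18, source: east, freq: 22], since source is east, freq = 22.
Group A: [mode: steady, power: 7, channel: 6, source: north, freq: 4], since source is north, freq = 4.
Group A: [mode: pulse, power: 15, channel: 14, source: east, freq: 5], since source is east, freq = 5.

Group A, Group B, Group B, Group A, Group A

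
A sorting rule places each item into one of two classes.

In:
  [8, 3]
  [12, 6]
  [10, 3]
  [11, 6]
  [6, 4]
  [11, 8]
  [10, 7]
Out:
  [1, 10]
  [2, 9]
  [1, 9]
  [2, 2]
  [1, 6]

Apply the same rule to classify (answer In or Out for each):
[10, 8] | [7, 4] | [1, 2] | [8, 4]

In, In, Out, In

The distinguishing property — first > second — holds for all the 'In' cases and none of the 'Out' cases.
[10, 8]: 10 > 8 — meets the rule, so In. [7, 4]: 7 > 4 — meets the rule, so In. [1, 2]: 1 < 2 — does not satisfy this, so Out. [8, 4]: 8 > 4 — meets the rule, so In.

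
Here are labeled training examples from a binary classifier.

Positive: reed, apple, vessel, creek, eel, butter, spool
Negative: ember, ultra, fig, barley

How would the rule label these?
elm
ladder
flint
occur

Rule: has a double letter. This holds for each 'Positive' example and fails for each 'Negative' one.
elm: no doubled letter, does not pass → Negative. ladder: 'dd' doubled, satisfies this → Positive. flint: no doubled letter, does not pass → Negative. occur: 'cc' doubled, satisfies this → Positive.

Negative, Positive, Negative, Positive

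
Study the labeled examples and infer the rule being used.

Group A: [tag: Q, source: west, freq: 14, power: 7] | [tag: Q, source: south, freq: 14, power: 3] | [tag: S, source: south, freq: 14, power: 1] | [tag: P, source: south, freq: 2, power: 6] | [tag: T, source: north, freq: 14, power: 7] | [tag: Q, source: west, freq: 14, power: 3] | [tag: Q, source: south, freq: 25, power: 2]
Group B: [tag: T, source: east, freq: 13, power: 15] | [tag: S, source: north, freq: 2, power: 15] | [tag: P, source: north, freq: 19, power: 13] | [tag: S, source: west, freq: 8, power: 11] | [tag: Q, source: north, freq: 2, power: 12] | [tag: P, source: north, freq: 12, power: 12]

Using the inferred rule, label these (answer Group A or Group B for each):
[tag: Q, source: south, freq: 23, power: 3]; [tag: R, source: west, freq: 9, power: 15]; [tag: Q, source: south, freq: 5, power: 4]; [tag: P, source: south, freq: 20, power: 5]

Group A, Group B, Group A, Group A

The pattern is that an item is 'Group A' exactly when: power ≤ 7.
[tag: Q, source: south, freq: 23, power: 3]: Group A (power = 3).
[tag: R, source: west, freq: 9, power: 15]: Group B (power = 15).
[tag: Q, source: south, freq: 5, power: 4]: Group A (power = 4).
[tag: P, source: south, freq: 20, power: 5]: Group A (power = 5).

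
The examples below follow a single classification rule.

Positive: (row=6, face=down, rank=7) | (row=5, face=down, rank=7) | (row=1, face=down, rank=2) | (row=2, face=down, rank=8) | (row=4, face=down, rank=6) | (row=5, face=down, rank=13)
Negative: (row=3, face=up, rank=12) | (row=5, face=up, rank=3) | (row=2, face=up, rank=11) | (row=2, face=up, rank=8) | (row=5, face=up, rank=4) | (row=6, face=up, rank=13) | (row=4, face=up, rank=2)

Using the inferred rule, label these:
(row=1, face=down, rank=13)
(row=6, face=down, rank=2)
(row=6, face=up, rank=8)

Positive, Positive, Negative

The rule appears to be: face is down.
Positive: (row=1, face=down, rank=13), since face is down.
Positive: (row=6, face=down, rank=2), since face is down.
Negative: (row=6, face=up, rank=8), since face is up.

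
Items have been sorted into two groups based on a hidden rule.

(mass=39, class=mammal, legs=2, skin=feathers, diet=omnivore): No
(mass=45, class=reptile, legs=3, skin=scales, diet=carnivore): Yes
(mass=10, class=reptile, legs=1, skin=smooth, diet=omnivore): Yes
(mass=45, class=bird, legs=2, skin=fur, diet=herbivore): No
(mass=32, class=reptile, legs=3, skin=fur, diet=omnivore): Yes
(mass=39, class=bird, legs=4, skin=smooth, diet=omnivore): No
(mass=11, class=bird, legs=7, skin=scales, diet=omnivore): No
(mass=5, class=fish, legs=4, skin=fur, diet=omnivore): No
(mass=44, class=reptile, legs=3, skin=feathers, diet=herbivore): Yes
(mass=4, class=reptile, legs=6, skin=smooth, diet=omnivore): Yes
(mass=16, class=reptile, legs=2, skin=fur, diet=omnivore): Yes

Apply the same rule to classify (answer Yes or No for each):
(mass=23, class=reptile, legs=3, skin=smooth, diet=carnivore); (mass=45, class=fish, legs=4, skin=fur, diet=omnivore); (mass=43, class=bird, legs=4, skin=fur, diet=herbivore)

Yes, No, No

A rule that fits every label: class is reptile — true of each 'Yes' example, false of each 'No' one.
(mass=23, class=reptile, legs=3, skin=smooth, diet=carnivore): class is reptile, qualifies → Yes. (mass=45, class=fish, legs=4, skin=fur, diet=omnivore): class is fish, lacks this property → No. (mass=43, class=bird, legs=4, skin=fur, diet=herbivore): class is bird, lacks this property → No.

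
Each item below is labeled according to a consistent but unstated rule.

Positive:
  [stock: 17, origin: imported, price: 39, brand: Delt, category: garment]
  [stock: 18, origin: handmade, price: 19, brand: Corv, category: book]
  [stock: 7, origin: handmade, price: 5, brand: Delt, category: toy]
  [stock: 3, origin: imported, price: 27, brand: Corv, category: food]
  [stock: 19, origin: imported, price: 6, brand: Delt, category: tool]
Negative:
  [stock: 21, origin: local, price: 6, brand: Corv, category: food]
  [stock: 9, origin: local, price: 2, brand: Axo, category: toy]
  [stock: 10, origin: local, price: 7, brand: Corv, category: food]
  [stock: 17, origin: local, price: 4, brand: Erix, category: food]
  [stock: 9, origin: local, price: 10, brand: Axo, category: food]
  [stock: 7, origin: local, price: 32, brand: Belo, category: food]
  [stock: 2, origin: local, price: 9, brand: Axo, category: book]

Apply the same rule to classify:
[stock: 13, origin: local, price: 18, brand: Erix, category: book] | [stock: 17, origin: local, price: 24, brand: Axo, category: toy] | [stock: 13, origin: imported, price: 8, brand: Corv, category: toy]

Negative, Negative, Positive

Every 'Positive' example satisfies: origin is not local. None of the 'Negative' examples do.
Negative: [stock: 13, origin: local, price: 18, brand: Erix, category: book], since origin is local. Negative: [stock: 17, origin: local, price: 24, brand: Axo, category: toy], since origin is local. Positive: [stock: 13, origin: imported, price: 8, brand: Corv, category: toy], since origin is imported.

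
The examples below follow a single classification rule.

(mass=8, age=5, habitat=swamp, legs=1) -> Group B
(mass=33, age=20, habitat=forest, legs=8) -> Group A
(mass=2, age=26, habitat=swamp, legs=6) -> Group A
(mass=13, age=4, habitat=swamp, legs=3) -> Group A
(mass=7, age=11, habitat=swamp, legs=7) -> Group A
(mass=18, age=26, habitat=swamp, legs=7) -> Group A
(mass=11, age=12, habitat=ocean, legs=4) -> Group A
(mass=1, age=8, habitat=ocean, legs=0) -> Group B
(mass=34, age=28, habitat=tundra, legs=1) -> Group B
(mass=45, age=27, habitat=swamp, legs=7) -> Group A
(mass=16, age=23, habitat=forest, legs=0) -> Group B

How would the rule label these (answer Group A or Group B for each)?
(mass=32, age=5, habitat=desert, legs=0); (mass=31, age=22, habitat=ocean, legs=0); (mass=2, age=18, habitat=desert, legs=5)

Group B, Group B, Group A

All 'Group A' examples share one property — legs ≥ 3 — and every 'Group B' example lacks it.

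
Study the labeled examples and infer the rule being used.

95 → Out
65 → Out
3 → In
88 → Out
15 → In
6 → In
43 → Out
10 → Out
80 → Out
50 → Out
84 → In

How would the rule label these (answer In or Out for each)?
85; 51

Out, In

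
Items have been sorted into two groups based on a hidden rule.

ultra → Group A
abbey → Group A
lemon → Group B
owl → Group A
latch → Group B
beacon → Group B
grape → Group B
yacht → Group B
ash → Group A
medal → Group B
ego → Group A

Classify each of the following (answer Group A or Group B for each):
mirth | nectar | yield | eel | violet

Group B, Group B, Group B, Group A, Group B

The distinguishing property — starts with a vowel — holds for all the 'Group A' cases and none of the 'Group B' cases.
mirth → starts with 'm' → Group B. nectar → starts with 'n' → Group B. yield → starts with 'y' → Group B. eel → starts with 'e' → Group A. violet → starts with 'v' → Group B.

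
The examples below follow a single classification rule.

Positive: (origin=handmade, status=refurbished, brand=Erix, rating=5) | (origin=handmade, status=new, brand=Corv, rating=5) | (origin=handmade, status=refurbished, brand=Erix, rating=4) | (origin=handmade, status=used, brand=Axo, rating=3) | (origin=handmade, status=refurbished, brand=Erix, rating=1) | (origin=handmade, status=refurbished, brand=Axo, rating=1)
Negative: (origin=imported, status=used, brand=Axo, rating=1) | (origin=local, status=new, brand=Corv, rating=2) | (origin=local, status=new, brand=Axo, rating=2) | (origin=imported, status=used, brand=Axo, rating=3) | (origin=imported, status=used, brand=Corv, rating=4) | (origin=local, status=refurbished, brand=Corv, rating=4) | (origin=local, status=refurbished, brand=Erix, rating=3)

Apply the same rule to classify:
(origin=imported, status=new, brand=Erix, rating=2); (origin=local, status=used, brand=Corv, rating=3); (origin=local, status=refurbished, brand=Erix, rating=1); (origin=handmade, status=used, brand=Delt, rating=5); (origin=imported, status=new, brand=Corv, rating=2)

Negative, Negative, Negative, Positive, Negative

One predicate separates the groups cleanly: origin is handmade.
Negative: (origin=imported, status=new, brand=Erix, rating=2), since origin is imported. Negative: (origin=local, status=used, brand=Corv, rating=3), since origin is local. Negative: (origin=local, status=refurbished, brand=Erix, rating=1), since origin is local. Positive: (origin=handmade, status=used, brand=Delt, rating=5), since origin is handmade. Negative: (origin=imported, status=new, brand=Corv, rating=2), since origin is imported.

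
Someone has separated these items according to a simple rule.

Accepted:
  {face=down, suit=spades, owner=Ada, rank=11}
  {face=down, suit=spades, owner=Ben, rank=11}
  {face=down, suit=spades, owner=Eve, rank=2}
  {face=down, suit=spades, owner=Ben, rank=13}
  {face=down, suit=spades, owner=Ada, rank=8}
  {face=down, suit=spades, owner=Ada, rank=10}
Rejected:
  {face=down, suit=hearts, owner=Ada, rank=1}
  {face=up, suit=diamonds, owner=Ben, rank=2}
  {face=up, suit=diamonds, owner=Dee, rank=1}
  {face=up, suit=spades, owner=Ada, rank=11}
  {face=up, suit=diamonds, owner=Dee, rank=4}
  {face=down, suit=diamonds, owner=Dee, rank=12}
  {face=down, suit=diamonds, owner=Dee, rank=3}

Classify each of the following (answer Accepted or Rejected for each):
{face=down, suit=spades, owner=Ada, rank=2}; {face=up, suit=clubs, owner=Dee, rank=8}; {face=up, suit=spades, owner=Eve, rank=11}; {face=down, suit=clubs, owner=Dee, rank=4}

Accepted, Rejected, Rejected, Rejected

Every 'Accepted' example satisfies: face is down AND suit is spades. None of the 'Rejected' examples do.
{face=down, suit=spades, owner=Ada, rank=2}: face is down, suit is spades — fits, so Accepted.
{face=up, suit=clubs, owner=Dee, rank=8}: face is up, suit is clubs — lacks this property, so Rejected.
{face=up, suit=spades, owner=Eve, rank=11}: face is up, suit is spades — lacks this property, so Rejected.
{face=down, suit=clubs, owner=Dee, rank=4}: face is down, suit is clubs — lacks this property, so Rejected.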